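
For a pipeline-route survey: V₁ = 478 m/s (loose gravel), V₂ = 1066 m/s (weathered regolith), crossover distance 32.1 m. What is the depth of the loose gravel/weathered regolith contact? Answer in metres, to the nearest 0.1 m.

x_cross = 2h·√((V₂+V₁)/(V₂−V₁)) → h = x_cross / (2·√((V₂+V₁)/(V₂−V₁))).
√((V₂+V₁)/(V₂−V₁)) = √((1066+478)/(1066−478)) = 1.6204.
h = 32.1 / (2·1.6204) = 9.90 m.

9.9 m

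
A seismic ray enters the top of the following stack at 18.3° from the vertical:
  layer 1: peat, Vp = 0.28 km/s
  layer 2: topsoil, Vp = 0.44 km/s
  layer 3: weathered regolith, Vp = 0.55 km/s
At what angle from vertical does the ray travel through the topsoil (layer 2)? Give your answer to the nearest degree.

30°

Snell's law across each interface conserves sin θ / V, so sin θ_2 = V_2·sin θ₁/V₁.
sin θ_2 = 0.44 × sin 18.3° / 0.28 = 0.4934.
θ_2 = arcsin 0.4934 = 29.57°.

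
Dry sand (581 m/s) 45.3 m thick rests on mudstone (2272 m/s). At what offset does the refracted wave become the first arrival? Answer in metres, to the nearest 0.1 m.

117.7 m

x_cross = 2h·√((V₂+V₁)/(V₂−V₁)).
(V₂+V₁)/(V₂−V₁) = (2272+581)/(2272−581) = 1.6872; √ = 1.2989.
x_cross = 2·45.3·1.2989 = 117.68 m.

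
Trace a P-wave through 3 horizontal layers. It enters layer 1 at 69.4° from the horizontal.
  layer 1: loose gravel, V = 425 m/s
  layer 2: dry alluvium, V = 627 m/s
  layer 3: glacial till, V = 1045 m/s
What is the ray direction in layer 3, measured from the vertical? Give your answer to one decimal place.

59.9°

From the normal: θ₁ = 90° − 69.4° = 20.6°.
Snell's law across each interface conserves sin θ / V, so sin θ_3 = V_3·sin θ₁/V₁.
sin θ_3 = 1045 × sin 20.6° / 425 = 0.8651.
θ_3 = 59.90° from the vertical.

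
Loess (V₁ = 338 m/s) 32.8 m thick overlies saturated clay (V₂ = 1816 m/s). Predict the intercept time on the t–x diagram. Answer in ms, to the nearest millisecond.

191 ms

tᵢ = 2h·√(V₂²−V₁²)/(V₁V₂).
√(V₂²−V₁²) = √(1816²−338²) = 1784.3 m/s.
tᵢ = 2·32.8·1784.3/(338·1816) = 0.19069 s.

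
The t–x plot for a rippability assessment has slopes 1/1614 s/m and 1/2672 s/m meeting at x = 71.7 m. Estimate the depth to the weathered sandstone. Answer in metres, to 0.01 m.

x_cross = 2h·√((V₂+V₁)/(V₂−V₁)) → h = x_cross / (2·√((V₂+V₁)/(V₂−V₁))).
√((V₂+V₁)/(V₂−V₁)) = √((2672+1614)/(2672−1614)) = 2.0127.
h = 71.7 / (2·2.0127) = 17.81 m.

17.81 m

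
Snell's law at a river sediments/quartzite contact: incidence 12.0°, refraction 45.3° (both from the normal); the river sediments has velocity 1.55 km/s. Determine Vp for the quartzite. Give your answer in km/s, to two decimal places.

5.30 km/s

sin 12.0° = 0.2079; sin 45.3° = 0.7108.
V₂ = V₁·(sin θ₂/sin θ₁) = 1.55·(0.7108/0.2079) = 5.30 km/s.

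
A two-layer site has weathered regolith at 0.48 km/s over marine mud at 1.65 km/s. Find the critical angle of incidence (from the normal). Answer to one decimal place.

16.9°

At critical incidence the refracted ray runs along the interface (θ₂ = 90°), so sin θ_c = V₁/V₂.
θ_c = arcsin(0.48/1.65) = arcsin 0.2909 = 16.91°.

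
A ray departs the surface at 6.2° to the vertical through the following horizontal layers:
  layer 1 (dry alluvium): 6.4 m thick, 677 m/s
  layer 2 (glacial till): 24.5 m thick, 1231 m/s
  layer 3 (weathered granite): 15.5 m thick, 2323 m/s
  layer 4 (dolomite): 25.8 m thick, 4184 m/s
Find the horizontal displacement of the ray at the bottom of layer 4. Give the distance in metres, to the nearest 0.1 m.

Ray parameter p = sin 6.2° / 677 m/s = 1.5953e-04 s/m.
Layer 1: θ = 6.20°; offset = 6.4·tan 6.20° = 0.695 m.
Layer 2: sin θ = p·1231 = 0.1964 → θ = 11.33°; offset = 24.5·tan 11.33° = 4.907 m.
Layer 3: sin θ = p·2323 = 0.3706 → θ = 21.75°; offset = 15.5·tan 21.75° = 6.184 m.
Layer 4: sin θ = p·4184 = 0.6675 → θ = 41.87°; offset = 25.8·tan 41.87° = 23.126 m.
Summing the layer offsets gives 34.912 m.

34.9 m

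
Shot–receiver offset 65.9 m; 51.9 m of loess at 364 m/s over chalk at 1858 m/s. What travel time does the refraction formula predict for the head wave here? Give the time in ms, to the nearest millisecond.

315 ms

θ_c = arcsin(V₁/V₂) = arcsin(364/1858) = 11.30°, cos θ_c = 0.9806.
Intercept time tᵢ = 2h cos θ_c / V₁ = 2·51.9·0.9806/364 = 0.27964 s.
t = x/V₂ + tᵢ = 65.9/1858 + 0.27964 = 0.31511 s.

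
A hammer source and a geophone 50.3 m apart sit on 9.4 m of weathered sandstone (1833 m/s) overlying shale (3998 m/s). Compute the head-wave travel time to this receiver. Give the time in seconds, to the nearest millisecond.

0.022 s

θ_c = arcsin(V₁/V₂) = arcsin(1833/3998) = 27.29°, cos θ_c = 0.8887.
Intercept time tᵢ = 2h cos θ_c / V₁ = 2·9.4·0.8887/1833 = 0.00911 s.
t = x/V₂ + tᵢ = 50.3/3998 + 0.00911 = 0.02170 s.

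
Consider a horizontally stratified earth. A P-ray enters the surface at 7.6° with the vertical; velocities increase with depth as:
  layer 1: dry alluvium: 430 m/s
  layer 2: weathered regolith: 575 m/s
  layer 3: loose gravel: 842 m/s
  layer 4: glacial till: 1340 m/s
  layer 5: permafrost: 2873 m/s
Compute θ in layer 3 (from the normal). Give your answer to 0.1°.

15.0°

Ray parameter p = sin 7.6° / 430 = 3.0757e-04 s/m.
sin θ_3 = p·V_3 = 3.0757e-04 × 842 = 0.2590.
θ_3 = 15.01° from the vertical.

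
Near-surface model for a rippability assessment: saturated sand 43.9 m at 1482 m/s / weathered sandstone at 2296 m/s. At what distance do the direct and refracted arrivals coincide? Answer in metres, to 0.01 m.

189.15 m

x_cross = 2h·√((V₂+V₁)/(V₂−V₁)).
(V₂+V₁)/(V₂−V₁) = (2296+1482)/(2296−1482) = 4.6413; √ = 2.1544.
x_cross = 2·43.9·2.1544 = 189.15 m.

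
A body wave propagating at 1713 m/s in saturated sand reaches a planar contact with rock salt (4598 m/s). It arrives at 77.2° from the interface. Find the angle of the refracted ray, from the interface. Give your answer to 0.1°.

Convert to the normal: θ₁ = 90° − 77.2° = 12.8°.
Snell's law: sin θ₂ = (V₂/V₁)·sin θ₁ = (4598/1713)·sin 12.8° = 0.5947.
θ₂ = sin⁻¹(0.5947) = 36.49° (from vertical).
From the interface: 90° − 36.49° = 53.51°.

53.5°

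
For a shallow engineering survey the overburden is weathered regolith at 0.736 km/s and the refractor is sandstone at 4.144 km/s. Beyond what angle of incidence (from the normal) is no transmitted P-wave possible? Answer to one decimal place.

10.2°

Critical incidence: sin θ_c = V₁/V₂ = 0.736/4.144 = 0.1776.
θ_c = arcsin 0.1776 = 10.23°.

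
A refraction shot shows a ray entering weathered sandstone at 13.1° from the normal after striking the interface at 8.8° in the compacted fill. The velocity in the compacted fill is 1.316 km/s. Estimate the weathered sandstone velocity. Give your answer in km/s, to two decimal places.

1.95 km/s

sin 8.8° = 0.1530; sin 13.1° = 0.2267.
V₂ = V₁·(sin θ₂/sin θ₁) = 1.316·(0.2267/0.1530) = 1.95 km/s.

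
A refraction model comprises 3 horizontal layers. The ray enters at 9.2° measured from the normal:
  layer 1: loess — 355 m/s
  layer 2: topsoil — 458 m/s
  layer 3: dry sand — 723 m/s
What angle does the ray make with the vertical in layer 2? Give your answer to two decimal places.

Ray parameter p = sin 9.2° / 355 = 4.5037e-04 s/m.
sin θ_2 = p·V_2 = 4.5037e-04 × 458 = 0.2063.
θ_2 = 11.90° from the vertical.

11.90°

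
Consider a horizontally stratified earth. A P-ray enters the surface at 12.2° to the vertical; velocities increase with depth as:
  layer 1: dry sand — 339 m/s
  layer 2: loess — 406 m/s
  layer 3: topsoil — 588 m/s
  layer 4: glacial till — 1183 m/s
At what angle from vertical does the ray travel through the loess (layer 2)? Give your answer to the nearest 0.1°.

14.7°

Ray parameter p = sin 12.2° / 339 = 6.2338e-04 s/m.
sin θ_2 = p·V_2 = 6.2338e-04 × 406 = 0.2531.
θ_2 = 14.66° from the vertical.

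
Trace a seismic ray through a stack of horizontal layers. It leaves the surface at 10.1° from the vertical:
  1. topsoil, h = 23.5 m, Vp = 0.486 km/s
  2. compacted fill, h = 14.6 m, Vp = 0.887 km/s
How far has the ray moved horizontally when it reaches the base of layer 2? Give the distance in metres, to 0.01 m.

Apply Snell's law at each interface; in layer i the horizontal offset is hᵢ·tan θᵢ.
Layer 1: θ = 10.10°; offset = 23.5·tan 10.10° = 4.1860 m.
Layer 2: sin θ = 0.887·sin 10.1°/0.486 = 0.3201, θ = 18.67°; offset = 14.6·tan 18.67° = 4.9324 m.
Σ offsets = 9.1184 m.

9.12 m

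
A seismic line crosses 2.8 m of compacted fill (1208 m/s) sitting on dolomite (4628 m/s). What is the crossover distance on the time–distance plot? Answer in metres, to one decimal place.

7.3 m

x_cross = 2h·√((V₂+V₁)/(V₂−V₁)).
(V₂+V₁)/(V₂−V₁) = (4628+1208)/(4628−1208) = 1.7064; √ = 1.3063.
x_cross = 2·2.8·1.3063 = 7.32 m.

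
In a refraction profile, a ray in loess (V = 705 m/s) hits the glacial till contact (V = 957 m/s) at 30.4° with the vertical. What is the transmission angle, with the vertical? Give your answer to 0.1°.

43.4°

sin θ₁/V₁ = sin θ₂/V₂ ⇒ sin θ₂ = 957·sin 30.4°/705 = 957·0.5060/705 = 0.6869.
θ₂ = sin⁻¹(0.6869) = 43.39° (from vertical).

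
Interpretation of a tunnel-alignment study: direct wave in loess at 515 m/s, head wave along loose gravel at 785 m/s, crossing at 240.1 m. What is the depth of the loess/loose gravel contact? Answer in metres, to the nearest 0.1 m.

h = (x_cross/2)·√((V₂−V₁)/(V₂+V₁)).
(V₂−V₁)/(V₂+V₁) = (785−515)/(785+515) = 0.2077; √ = 0.4557.
h = (240.1/2)·0.4557 = 54.71 m.

54.7 m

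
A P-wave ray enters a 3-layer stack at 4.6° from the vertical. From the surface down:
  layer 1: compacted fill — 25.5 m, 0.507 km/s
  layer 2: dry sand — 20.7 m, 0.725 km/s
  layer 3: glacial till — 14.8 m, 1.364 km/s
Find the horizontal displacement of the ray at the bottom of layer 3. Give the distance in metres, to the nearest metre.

Apply Snell's law at each interface; in layer i the horizontal offset is hᵢ·tan θᵢ.
Layer 1: θ = 4.60°; offset = 25.5·tan 4.60° = 2.052 m.
Layer 2: sin θ = 0.725·sin 4.6°/0.507 = 0.1147, θ = 6.59°; offset = 20.7·tan 6.59° = 2.390 m.
Layer 3: sin θ = 1.364·sin 4.6°/0.507 = 0.2158, θ = 12.46°; offset = 14.8·tan 12.46° = 3.270 m.
Σ offsets = 7.712 m.

8 m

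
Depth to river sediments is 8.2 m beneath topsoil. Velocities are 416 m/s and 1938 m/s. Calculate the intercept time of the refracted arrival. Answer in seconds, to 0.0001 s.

0.0385 s

θ_c = arcsin(V₁/V₂) = arcsin(416/1938) = 12.40°; cos θ_c = 0.9767.
tᵢ = 2h·cos θ_c / V₁ = 2·8.2·0.9767 / 416 = 0.03850 s.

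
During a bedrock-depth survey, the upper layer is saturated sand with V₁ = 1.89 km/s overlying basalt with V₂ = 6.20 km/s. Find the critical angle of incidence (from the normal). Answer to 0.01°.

17.75°

Critical incidence: sin θ_c = V₁/V₂ = 1.89/6.20 = 0.3048.
θ_c = arcsin 0.3048 = 17.75°.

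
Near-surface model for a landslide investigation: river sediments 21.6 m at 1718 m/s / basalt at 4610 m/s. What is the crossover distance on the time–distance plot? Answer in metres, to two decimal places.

θ_c = arcsin(1718/4610) = 21.88°, so cos θ_c = 0.9280 and tᵢ = 2h cos θ_c/V₁ = 0.0233 s.
At crossover x/V₁ = x/V₂ + tᵢ ⇒ x = tᵢ/(1/V₁ − 1/V₂) = 0.02333/(5.8207e-04 − 2.1692e-04) = 63.90 m.

63.90 m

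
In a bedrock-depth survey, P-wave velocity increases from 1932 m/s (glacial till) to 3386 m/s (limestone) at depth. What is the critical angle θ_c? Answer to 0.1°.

At critical incidence the refracted ray runs along the interface (θ₂ = 90°), so sin θ_c = V₁/V₂.
θ_c = arcsin(1932/3386) = arcsin 0.5706 = 34.79°.

34.8°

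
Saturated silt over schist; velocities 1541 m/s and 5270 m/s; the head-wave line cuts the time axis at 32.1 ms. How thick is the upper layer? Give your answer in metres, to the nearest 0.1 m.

25.9 m

θ_c = arcsin(1541/5270) = 17.00°; cos θ_c = 0.9563.
tᵢ = 2h cos θ_c/V₁ ⇒ h = tᵢ·V₁/(2 cos θ_c) = 0.0321·1541/(2·0.9563) = 25.86 m.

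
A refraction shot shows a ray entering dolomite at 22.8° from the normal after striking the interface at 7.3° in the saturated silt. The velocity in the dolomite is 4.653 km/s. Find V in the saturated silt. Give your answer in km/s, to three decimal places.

sin 7.3° = 0.1271; sin 22.8° = 0.3875.
V₁ = V₂·(sin θ₁/sin θ₂) = 4.653·(0.1271/0.3875) = 1.526 km/s.

1.526 km/s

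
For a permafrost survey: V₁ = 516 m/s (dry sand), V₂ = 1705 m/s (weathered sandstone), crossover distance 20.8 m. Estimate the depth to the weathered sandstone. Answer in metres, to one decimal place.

h = (x_cross/2)·√((V₂−V₁)/(V₂+V₁)).
(V₂−V₁)/(V₂+V₁) = (1705−516)/(1705+516) = 0.5353; √ = 0.7317.
h = (20.8/2)·0.7317 = 7.61 m.

7.6 m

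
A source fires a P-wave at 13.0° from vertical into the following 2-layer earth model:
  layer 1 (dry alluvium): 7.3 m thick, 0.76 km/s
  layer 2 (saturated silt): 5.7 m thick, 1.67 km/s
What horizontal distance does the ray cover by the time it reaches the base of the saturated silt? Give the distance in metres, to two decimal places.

Apply Snell's law at each interface; in layer i the horizontal offset is hᵢ·tan θᵢ.
Layer 1: θ = 13.00°; offset = 7.3·tan 13.00° = 1.6853 m.
Layer 2: sin θ = 1.67·sin 13.0°/0.76 = 0.4943, θ = 29.62°; offset = 5.7·tan 29.62° = 3.2412 m.
Total horizontal offset = 4.9265 m.

4.93 m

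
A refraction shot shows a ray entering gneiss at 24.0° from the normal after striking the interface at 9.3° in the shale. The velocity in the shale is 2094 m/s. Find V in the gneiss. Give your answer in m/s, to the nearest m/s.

5270 m/s

Snell's law: sin 9.3°/V₁ = sin 24.0°/V₂.
V₂ = V₁·sin 24.0°/sin 9.3° = 2094 × 2.5169 = 5270.34 m/s.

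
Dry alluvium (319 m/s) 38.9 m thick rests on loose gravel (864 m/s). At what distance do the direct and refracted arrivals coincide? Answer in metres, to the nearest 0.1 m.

114.6 m

θ_c = arcsin(319/864) = 21.67°, so cos θ_c = 0.9293 and tᵢ = 2h cos θ_c/V₁ = 0.2267 s.
At crossover x/V₁ = x/V₂ + tᵢ ⇒ x = tᵢ/(1/V₁ − 1/V₂) = 0.22666/(3.1348e-03 − 1.1574e-03) = 114.62 m.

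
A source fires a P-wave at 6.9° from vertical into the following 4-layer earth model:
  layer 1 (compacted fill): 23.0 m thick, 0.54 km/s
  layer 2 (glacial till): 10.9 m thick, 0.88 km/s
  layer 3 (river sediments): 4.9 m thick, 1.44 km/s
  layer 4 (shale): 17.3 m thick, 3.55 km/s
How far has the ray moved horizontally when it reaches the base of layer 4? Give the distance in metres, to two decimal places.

28.89 m

Ray parameter p = sin 6.9° / 0.54 km/s = 2.2248e-01 s/km.
Layer 1: θ = 6.90°; offset = 23.0·tan 6.90° = 2.7833 m.
Layer 2: sin θ = p·0.88 = 0.1958 → θ = 11.29°; offset = 10.9·tan 11.29° = 2.1761 m.
Layer 3: sin θ = p·1.44 = 0.3204 → θ = 18.68°; offset = 4.9·tan 18.68° = 1.6571 m.
Layer 4: sin θ = p·3.55 = 0.7898 → θ = 52.17°; offset = 17.3·tan 52.17° = 22.2755 m.
Total horizontal offset = 28.8920 m.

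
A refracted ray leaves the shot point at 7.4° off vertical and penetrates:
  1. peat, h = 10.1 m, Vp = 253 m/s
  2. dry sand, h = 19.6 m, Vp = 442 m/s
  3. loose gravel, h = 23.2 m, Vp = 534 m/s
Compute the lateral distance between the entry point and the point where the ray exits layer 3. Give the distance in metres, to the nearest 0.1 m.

12.4 m

Apply Snell's law at each interface; in layer i the horizontal offset is hᵢ·tan θᵢ.
Layer 1: θ = 7.40°; offset = 10.1·tan 7.40° = 1.312 m.
Layer 2: sin θ = 442·sin 7.4°/253 = 0.2250, θ = 13.00°; offset = 19.6·tan 13.00° = 4.526 m.
Layer 3: sin θ = 534·sin 7.4°/253 = 0.2718, θ = 15.77°; offset = 23.2·tan 15.77° = 6.554 m.
Summing the layer offsets gives 12.392 m.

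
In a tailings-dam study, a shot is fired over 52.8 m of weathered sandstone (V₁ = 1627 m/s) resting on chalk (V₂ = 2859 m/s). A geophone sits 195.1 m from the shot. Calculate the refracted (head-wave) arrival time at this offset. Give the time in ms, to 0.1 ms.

θ_c = arcsin(V₁/V₂) = arcsin(1627/2859) = 34.69°, cos θ_c = 0.8223.
Intercept time tᵢ = 2h cos θ_c / V₁ = 2·52.8·0.8223/1627 = 0.05337 s.
t = x/V₂ + tᵢ = 195.1/2859 + 0.05337 = 0.12161 s.

121.6 ms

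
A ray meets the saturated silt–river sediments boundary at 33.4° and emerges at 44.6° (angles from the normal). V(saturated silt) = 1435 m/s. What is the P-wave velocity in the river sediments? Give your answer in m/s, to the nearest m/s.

sin 33.4° = 0.5505; sin 44.6° = 0.7022.
V₂ = V₁·(sin θ₂/sin θ₁) = 1435·(0.7022/0.5505) = 1830.38 m/s.

1830 m/s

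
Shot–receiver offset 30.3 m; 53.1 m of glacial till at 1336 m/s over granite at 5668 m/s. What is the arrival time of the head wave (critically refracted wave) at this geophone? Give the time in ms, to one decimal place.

t = x/V₂ + 2h·√(V₂²−V₁²)/(V₁V₂).
√(V₂²−V₁²) = √(5668²−1336²) = 5508.3 m/s; delay term = 2·53.1·5508.3/(1336·5668) = 0.07725 s.
t = 30.3/5668 + 0.07725 = 0.08260 s.

82.6 ms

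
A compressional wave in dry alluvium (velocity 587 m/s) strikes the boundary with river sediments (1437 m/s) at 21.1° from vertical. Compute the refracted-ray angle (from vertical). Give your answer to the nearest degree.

62°

Snell's law: sin θ₂ = (V₂/V₁)·sin θ₁ = (1437/587)·sin 21.1° = 0.8813.
θ₂ = sin⁻¹(0.8813) = 61.80° (from vertical).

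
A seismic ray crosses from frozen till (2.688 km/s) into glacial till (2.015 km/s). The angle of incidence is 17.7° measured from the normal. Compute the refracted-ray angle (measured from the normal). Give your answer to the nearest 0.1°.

sin θ₁/V₁ = sin θ₂/V₂ ⇒ sin θ₂ = 2.015·sin 17.7°/2.688 = 2.015·0.3040/2.688 = 0.2279.
θ₂ = sin⁻¹(0.2279) = 13.17° (from vertical).

13.2°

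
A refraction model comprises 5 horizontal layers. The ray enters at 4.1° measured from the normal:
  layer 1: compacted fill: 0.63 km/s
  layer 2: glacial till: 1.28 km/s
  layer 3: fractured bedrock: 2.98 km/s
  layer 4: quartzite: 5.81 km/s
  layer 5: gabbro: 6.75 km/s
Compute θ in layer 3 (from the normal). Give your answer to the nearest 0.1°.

19.8°

Snell's law across each interface conserves sin θ / V, so sin θ_3 = V_3·sin θ₁/V₁.
sin θ_3 = 2.98 × sin 4.1° / 0.63 = 0.3382.
θ_3 = 19.77° from the vertical.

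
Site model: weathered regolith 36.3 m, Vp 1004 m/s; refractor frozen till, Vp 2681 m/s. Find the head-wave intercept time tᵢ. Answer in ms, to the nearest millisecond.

67 ms

θ_c = arcsin(V₁/V₂) = arcsin(1004/2681) = 21.99°; cos θ_c = 0.9272.
tᵢ = 2h·cos θ_c / V₁ = 2·36.3·0.9272 / 1004 = 0.06705 s.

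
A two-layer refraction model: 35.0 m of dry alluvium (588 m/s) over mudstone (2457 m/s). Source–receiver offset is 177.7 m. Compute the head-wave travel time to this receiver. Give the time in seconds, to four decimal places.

0.1879 s

t = x/V₂ + 2h·√(V₂²−V₁²)/(V₁V₂).
√(V₂²−V₁²) = √(2457²−588²) = 2385.6 m/s; delay term = 2·35.0·2385.6/(588·2457) = 0.11559 s.
t = 177.7/2457 + 0.11559 = 0.18791 s.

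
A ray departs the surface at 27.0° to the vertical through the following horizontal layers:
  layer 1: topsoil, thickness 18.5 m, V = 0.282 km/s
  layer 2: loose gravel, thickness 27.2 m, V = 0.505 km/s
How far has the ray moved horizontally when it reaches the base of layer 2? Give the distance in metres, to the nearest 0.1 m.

47.4 m

Ray parameter p = sin 27.0° / 0.282 km/s = 1.6099e+00 s/km.
Layer 1: θ = 27.00°; offset = 18.5·tan 27.00° = 9.426 m.
Layer 2: sin θ = p·0.505 = 0.8130 → θ = 54.39°; offset = 27.2·tan 54.39° = 37.978 m.
Total horizontal offset = 47.405 m.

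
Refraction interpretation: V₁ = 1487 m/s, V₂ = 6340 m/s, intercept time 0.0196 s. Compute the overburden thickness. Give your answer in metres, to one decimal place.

15.0 m

h = tᵢ·V₁·V₂ / (2·√(V₂²−V₁²)).
√(V₂²−V₁²) = √(6340² − 1487²) = 6163.2 m/s.
h = 0.0196 s × 1487 × 6340 / (2 × 6163.2) = 14.99 m.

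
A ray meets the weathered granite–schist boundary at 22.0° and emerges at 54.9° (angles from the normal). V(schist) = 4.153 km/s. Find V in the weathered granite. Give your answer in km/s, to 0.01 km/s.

1.90 km/s

Snell's law: sin 22.0°/V₁ = sin 54.9°/V₂.
V₁ = V₂·sin 22.0°/sin 54.9° = 4.153 × 0.4579 = 1.90 km/s.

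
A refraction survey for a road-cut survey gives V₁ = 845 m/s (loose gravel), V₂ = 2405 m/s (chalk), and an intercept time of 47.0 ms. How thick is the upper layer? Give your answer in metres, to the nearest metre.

h = tᵢ·V₁·V₂ / (2·√(V₂²−V₁²)).
√(V₂²−V₁²) = √(2405² − 845²) = 2251.7 m/s.
h = 0.047 s × 845 × 2405 / (2 × 2251.7) = 21.21 m.

21 m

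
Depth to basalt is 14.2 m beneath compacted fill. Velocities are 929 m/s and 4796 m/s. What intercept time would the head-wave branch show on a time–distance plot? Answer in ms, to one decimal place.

tᵢ = 2h·√(V₂²−V₁²)/(V₁V₂).
√(V₂²−V₁²) = √(4796²−929²) = 4705.2 m/s.
tᵢ = 2·14.2·4705.2/(929·4796) = 0.02999 s.

30.0 ms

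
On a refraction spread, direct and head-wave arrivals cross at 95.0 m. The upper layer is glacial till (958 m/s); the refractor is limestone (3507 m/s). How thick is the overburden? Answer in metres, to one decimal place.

35.9 m

h = (x_cross/2)·√((V₂−V₁)/(V₂+V₁)).
(V₂−V₁)/(V₂+V₁) = (3507−958)/(3507+958) = 0.5709; √ = 0.7556.
h = (95.0/2)·0.7556 = 35.89 m.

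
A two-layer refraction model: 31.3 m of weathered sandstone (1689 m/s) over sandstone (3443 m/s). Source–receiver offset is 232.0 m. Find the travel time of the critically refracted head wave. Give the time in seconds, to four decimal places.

t = x/V₂ + 2h·√(V₂²−V₁²)/(V₁V₂).
√(V₂²−V₁²) = √(3443²−1689²) = 3000.3 m/s; delay term = 2·31.3·3000.3/(1689·3443) = 0.03230 s.
t = 232.0/3443 + 0.03230 = 0.09968 s.

0.0997 s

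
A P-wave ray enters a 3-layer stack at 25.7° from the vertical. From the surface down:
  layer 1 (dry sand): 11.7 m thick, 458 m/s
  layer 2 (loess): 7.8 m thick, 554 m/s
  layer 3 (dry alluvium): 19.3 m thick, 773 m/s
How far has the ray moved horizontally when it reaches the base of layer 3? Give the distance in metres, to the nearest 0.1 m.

31.2 m

Apply Snell's law at each interface; in layer i the horizontal offset is hᵢ·tan θᵢ.
Layer 1: θ = 25.70°; offset = 11.7·tan 25.70° = 5.631 m.
Layer 2: sin θ = 554·sin 25.7°/458 = 0.5246, θ = 31.64°; offset = 7.8·tan 31.64° = 4.806 m.
Layer 3: sin θ = 773·sin 25.7°/458 = 0.7319, θ = 47.05°; offset = 19.3·tan 47.05° = 20.731 m.
Summing the layer offsets gives 31.168 m.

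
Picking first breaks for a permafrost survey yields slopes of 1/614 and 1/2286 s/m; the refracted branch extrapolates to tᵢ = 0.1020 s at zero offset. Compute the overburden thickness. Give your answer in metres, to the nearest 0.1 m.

h = tᵢ·V₁·V₂ / (2·√(V₂²−V₁²)).
√(V₂²−V₁²) = √(2286² − 614²) = 2202.0 m/s.
h = 0.102 s × 614 × 2286 / (2 × 2202.0) = 32.51 m.

32.5 m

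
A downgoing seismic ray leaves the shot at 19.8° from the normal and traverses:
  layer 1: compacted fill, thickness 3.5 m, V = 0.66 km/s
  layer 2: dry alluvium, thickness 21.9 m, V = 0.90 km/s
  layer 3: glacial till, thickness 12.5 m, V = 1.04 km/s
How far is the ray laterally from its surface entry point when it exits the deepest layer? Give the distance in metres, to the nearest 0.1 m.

20.6 m

Apply Snell's law at each interface; in layer i the horizontal offset is hᵢ·tan θᵢ.
Layer 1: θ = 19.80°; offset = 3.5·tan 19.80° = 1.260 m.
Layer 2: sin θ = 0.90·sin 19.8°/0.66 = 0.4619, θ = 27.51°; offset = 21.9·tan 27.51° = 11.406 m.
Layer 3: sin θ = 1.04·sin 19.8°/0.66 = 0.5338, θ = 32.26°; offset = 12.5·tan 32.26° = 7.890 m.
Σ offsets = 20.556 m.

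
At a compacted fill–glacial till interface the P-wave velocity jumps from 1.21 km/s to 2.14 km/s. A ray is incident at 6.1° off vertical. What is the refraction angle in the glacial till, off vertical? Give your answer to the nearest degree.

11°

sin θ₁/V₁ = sin θ₂/V₂ ⇒ sin θ₂ = 2.14·sin 6.1°/1.21 = 2.14·0.1063/1.21 = 0.1879.
θ₂ = arcsin 0.1879 = 10.83° from the normal.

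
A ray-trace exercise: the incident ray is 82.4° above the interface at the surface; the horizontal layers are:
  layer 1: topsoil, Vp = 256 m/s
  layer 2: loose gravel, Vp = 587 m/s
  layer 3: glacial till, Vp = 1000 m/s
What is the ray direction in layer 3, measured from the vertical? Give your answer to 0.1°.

From the normal: θ₁ = 90° − 82.4° = 7.6°.
Ray parameter p = sin 7.6° / 256 = 5.1663e-04 s/m.
sin θ_3 = p·V_3 = 5.1663e-04 × 1000 = 0.5166.
θ_3 = 31.11° from the vertical.

31.1°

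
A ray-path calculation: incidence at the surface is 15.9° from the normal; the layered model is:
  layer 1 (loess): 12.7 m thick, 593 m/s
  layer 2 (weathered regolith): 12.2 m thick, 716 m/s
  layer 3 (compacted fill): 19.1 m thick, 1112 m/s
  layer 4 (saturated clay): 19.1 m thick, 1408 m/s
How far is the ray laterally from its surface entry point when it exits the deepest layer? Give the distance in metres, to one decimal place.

p = sin θ₁/V₁ = sin 15.9°/593 = 4.6199e-04 s/m is conserved through the stack.
Layer 1: θ = 15.90°; offset = 12.7·tan 15.90° = 3.618 m.
Layer 2: sin θ = p·716 = 0.3308 → θ = 19.32°; offset = 12.2·tan 19.32° = 4.276 m.
Layer 3: sin θ = p·1112 = 0.5137 → θ = 30.91°; offset = 19.1·tan 30.91° = 11.437 m.
Layer 4: sin θ = p·1408 = 0.6505 → θ = 40.58°; offset = 19.1·tan 40.58° = 16.358 m.
Total horizontal offset = 35.689 m.

35.7 m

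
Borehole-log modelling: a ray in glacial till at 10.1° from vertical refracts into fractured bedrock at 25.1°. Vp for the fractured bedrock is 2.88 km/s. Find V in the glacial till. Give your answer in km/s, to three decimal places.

1.191 km/s

Snell's law: sin 10.1°/V₁ = sin 25.1°/V₂.
V₁ = V₂·sin 10.1°/sin 25.1° = 2.88 × 0.4134 = 1.191 km/s.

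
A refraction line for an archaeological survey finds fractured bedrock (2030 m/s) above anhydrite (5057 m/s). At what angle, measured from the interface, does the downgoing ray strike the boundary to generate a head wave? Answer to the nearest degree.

At critical incidence the refracted ray runs along the interface (θ₂ = 90°), so sin θ_c = V₁/V₂.
θ_c = arcsin(2030/5057) = arcsin 0.4014 = 23.67°.
Measured from the interface: 90° − 23.67° = 66.33°.

66°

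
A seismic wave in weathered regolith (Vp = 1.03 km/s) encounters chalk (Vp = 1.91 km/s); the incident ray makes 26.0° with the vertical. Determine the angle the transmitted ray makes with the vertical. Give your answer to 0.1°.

54.4°

sin θ₁/V₁ = sin θ₂/V₂ ⇒ sin θ₂ = 1.91·sin 26.0°/1.03 = 1.91·0.4384/1.03 = 0.8129.
θ₂ = arcsin 0.8129 = 54.38° from the normal.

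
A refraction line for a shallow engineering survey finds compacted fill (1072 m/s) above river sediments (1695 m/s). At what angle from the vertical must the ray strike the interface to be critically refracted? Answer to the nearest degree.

At critical incidence the refracted ray runs along the interface (θ₂ = 90°), so sin θ_c = V₁/V₂.
θ_c = arcsin(1072/1695) = arcsin 0.6324 = 39.23°.

39°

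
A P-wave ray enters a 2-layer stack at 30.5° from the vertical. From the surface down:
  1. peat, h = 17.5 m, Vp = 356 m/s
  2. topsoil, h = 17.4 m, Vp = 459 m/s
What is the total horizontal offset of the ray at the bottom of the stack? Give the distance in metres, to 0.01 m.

Ray parameter p = sin 30.5° / 356 m/s = 1.4257e-03 s/m.
Layer 1: θ = 30.50°; offset = 17.5·tan 30.50° = 10.3083 m.
Layer 2: sin θ = p·459 = 0.6544 → θ = 40.87°; offset = 17.4·tan 40.87° = 15.0579 m.
Summing the layer offsets gives 25.3662 m.

25.37 m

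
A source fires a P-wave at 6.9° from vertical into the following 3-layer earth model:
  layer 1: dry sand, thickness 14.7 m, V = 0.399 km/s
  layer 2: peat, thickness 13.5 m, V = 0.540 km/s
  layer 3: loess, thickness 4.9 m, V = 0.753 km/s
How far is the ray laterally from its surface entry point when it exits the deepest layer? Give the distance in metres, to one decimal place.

p = sin θ₁/V₁ = sin 6.9°/0.399 = 3.0109e-01 s/km is conserved through the stack.
Layer 1: θ = 6.90°; offset = 14.7·tan 6.90° = 1.779 m.
Layer 2: sin θ = p·0.540 = 0.1626 → θ = 9.36°; offset = 13.5·tan 9.36° = 2.225 m.
Layer 3: sin θ = p·0.753 = 0.2267 → θ = 13.10°; offset = 4.9·tan 13.10° = 1.141 m.
Total horizontal offset = 5.144 m.

5.1 m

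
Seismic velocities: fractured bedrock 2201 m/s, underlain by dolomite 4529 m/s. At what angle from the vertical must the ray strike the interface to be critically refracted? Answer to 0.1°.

At critical incidence the refracted ray runs along the interface (θ₂ = 90°), so sin θ_c = V₁/V₂.
θ_c = arcsin(2201/4529) = arcsin 0.4860 = 29.08°.

29.1°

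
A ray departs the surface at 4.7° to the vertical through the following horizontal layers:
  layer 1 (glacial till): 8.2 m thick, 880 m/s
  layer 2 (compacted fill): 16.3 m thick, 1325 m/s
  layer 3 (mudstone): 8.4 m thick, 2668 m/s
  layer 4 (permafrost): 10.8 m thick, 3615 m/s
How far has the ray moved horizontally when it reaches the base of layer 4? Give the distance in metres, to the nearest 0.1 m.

Apply Snell's law at each interface; in layer i the horizontal offset is hᵢ·tan θᵢ.
Layer 1: θ = 4.70°; offset = 8.2·tan 4.70° = 0.674 m.
Layer 2: sin θ = 1325·sin 4.7°/880 = 0.1234, θ = 7.09°; offset = 16.3·tan 7.09° = 2.026 m.
Layer 3: sin θ = 2668·sin 4.7°/880 = 0.2484, θ = 14.38°; offset = 8.4·tan 14.38° = 2.154 m.
Layer 4: sin θ = 3615·sin 4.7°/880 = 0.3366, θ = 19.67°; offset = 10.8·tan 19.67° = 3.861 m.
Σ offsets = 8.715 m.

8.7 m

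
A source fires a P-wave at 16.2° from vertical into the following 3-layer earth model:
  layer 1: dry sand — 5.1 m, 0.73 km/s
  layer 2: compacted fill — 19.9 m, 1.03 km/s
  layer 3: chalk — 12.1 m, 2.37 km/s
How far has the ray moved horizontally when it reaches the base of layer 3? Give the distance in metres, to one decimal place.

35.9 m

Ray parameter p = sin 16.2° / 0.73 km/s = 3.8218e-01 s/km.
Layer 1: θ = 16.20°; offset = 5.1·tan 16.20° = 1.482 m.
Layer 2: sin θ = p·1.03 = 0.3936 → θ = 23.18°; offset = 19.9·tan 23.18° = 8.522 m.
Layer 3: sin θ = p·2.37 = 0.9058 → θ = 64.93°; offset = 12.1·tan 64.93° = 25.862 m.
Total horizontal offset = 35.865 m.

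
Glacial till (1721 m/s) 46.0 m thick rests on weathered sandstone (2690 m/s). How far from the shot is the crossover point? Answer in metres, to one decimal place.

x_cross = 2h·√((V₂+V₁)/(V₂−V₁)).
(V₂+V₁)/(V₂−V₁) = (2690+1721)/(2690−1721) = 4.5521; √ = 2.1336.
x_cross = 2·46.0·2.1336 = 196.29 m.

196.3 m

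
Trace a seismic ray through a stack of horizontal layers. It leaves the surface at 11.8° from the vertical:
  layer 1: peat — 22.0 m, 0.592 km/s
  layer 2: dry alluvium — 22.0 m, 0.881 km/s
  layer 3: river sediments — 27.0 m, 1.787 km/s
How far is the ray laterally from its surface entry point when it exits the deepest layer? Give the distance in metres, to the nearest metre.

33 m

Apply Snell's law at each interface; in layer i the horizontal offset is hᵢ·tan θᵢ.
Layer 1: θ = 11.80°; offset = 22.0·tan 11.80° = 4.596 m.
Layer 2: sin θ = 0.881·sin 11.8°/0.592 = 0.3043, θ = 17.72°; offset = 22.0·tan 17.72° = 7.029 m.
Layer 3: sin θ = 1.787·sin 11.8°/0.592 = 0.6173, θ = 38.12°; offset = 27.0·tan 38.12° = 21.185 m.
Summing the layer offsets gives 32.809 m.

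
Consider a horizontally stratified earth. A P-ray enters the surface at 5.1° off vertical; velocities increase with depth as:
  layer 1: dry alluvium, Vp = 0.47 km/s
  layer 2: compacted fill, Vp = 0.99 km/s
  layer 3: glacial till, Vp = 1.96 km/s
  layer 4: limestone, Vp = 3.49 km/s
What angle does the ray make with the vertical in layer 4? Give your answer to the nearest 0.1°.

Snell's law across each interface conserves sin θ / V, so sin θ_4 = V_4·sin θ₁/V₁.
sin θ_4 = 3.49 × sin 5.1° / 0.47 = 0.6601.
θ_4 = 41.31° from the vertical.

41.3°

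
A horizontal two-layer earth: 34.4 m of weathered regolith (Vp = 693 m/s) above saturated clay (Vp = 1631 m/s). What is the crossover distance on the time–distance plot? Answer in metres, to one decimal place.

θ_c = arcsin(693/1631) = 25.14°, so cos θ_c = 0.9052 and tᵢ = 2h cos θ_c/V₁ = 0.0899 s.
At crossover x/V₁ = x/V₂ + tᵢ ⇒ x = tᵢ/(1/V₁ − 1/V₂) = 0.08987/(1.4430e-03 − 6.1312e-04) = 108.29 m.

108.3 m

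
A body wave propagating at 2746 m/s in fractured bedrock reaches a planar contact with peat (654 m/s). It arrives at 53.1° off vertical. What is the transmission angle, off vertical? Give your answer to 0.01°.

Snell's law: sin θ₂ = (V₂/V₁)·sin θ₁ = (654/2746)·sin 53.1° = 0.1905.
θ₂ = arcsin 0.1905 = 10.98° from the normal.

10.98°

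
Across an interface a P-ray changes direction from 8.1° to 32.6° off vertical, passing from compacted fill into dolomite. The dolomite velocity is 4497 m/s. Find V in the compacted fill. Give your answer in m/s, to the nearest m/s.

1176 m/s

sin 8.1° = 0.1409; sin 32.6° = 0.5388.
V₁ = V₂·(sin θ₁/sin θ₂) = 4497·(0.1409/0.5388) = 1176.07 m/s.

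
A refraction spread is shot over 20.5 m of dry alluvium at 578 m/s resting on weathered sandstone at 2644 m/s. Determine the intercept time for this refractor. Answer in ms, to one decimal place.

69.2 ms

tᵢ = 2h·√(V₂²−V₁²)/(V₁V₂).
√(V₂²−V₁²) = √(2644²−578²) = 2580.0 m/s.
tᵢ = 2·20.5·2580.0/(578·2644) = 0.06922 s.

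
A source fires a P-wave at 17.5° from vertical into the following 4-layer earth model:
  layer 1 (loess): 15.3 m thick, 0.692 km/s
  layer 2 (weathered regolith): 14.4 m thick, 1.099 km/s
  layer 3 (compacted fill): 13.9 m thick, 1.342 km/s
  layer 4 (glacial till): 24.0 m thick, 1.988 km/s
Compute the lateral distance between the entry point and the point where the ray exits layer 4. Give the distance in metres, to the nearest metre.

64 m

Apply Snell's law at each interface; in layer i the horizontal offset is hᵢ·tan θᵢ.
Layer 1: θ = 17.50°; offset = 15.3·tan 17.50° = 4.824 m.
Layer 2: sin θ = 1.099·sin 17.5°/0.692 = 0.4776, θ = 28.53°; offset = 14.4·tan 28.53° = 7.827 m.
Layer 3: sin θ = 1.342·sin 17.5°/0.692 = 0.5832, θ = 35.67°; offset = 13.9·tan 35.67° = 9.978 m.
Layer 4: sin θ = 1.988·sin 17.5°/0.692 = 0.8639, θ = 59.75°; offset = 24.0·tan 59.75° = 41.161 m.
Total horizontal offset = 63.791 m.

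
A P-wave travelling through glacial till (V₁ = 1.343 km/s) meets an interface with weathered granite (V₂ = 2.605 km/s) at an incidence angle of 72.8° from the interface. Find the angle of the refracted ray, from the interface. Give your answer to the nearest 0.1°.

Angle from the normal: 90° − 72.8° = 17.2°.
Snell's law: sin θ₂ = (V₂/V₁)·sin θ₁ = (2.605/1.343)·sin 17.2° = 0.5736.
θ₂ = arcsin 0.5736 = 35.00° from the normal.
From the interface: 90° − 35.00° = 55.00°.

55.0°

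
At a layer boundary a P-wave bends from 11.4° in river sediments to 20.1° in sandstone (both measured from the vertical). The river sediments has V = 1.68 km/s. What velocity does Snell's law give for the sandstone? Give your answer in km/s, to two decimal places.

Snell's law: sin 11.4°/V₁ = sin 20.1°/V₂.
V₂ = V₁·sin 20.1°/sin 11.4° = 1.68 × 1.7387 = 2.92 km/s.

2.92 km/s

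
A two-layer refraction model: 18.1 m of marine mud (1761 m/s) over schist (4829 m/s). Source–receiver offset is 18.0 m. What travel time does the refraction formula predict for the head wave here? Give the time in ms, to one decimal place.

22.9 ms

θ_c = arcsin(V₁/V₂) = arcsin(1761/4829) = 21.39°, cos θ_c = 0.9311.
Intercept time tᵢ = 2h cos θ_c / V₁ = 2·18.1·0.9311/1761 = 0.01914 s.
t = x/V₂ + tᵢ = 18.0/4829 + 0.01914 = 0.02287 s.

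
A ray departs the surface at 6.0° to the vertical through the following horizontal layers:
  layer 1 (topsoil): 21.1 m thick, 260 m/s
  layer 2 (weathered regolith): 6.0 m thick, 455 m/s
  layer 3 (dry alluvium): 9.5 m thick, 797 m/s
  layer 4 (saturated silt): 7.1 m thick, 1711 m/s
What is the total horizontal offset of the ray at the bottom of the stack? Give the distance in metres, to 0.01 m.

Apply Snell's law at each interface; in layer i the horizontal offset is hᵢ·tan θᵢ.
Layer 1: θ = 6.00°; offset = 21.1·tan 6.00° = 2.2177 m.
Layer 2: sin θ = 455·sin 6.0°/260 = 0.1829, θ = 10.54°; offset = 6.0·tan 10.54° = 1.1164 m.
Layer 3: sin θ = 797·sin 6.0°/260 = 0.3204, θ = 18.69°; offset = 9.5·tan 18.69° = 3.2134 m.
Layer 4: sin θ = 1711·sin 6.0°/260 = 0.6879, θ = 43.46°; offset = 7.1·tan 43.46° = 6.7288 m.
Σ offsets = 13.2763 m.

13.28 m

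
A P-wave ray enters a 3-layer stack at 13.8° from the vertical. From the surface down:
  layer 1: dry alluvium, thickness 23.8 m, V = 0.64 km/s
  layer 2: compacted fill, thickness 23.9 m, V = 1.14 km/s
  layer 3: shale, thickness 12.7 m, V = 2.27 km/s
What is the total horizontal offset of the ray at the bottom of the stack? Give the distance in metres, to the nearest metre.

37 m

Apply Snell's law at each interface; in layer i the horizontal offset is hᵢ·tan θᵢ.
Layer 1: θ = 13.80°; offset = 23.8·tan 13.80° = 5.846 m.
Layer 2: sin θ = 1.14·sin 13.8°/0.64 = 0.4249, θ = 25.14°; offset = 23.9·tan 25.14° = 11.218 m.
Layer 3: sin θ = 2.27·sin 13.8°/0.64 = 0.8460, θ = 57.78°; offset = 12.7·tan 57.78° = 20.155 m.
Σ offsets = 37.219 m.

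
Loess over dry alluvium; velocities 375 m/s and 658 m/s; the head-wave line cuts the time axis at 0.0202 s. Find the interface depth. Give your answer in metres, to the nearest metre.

θ_c = arcsin(375/658) = 34.74°; cos θ_c = 0.8217.
tᵢ = 2h cos θ_c/V₁ ⇒ h = tᵢ·V₁/(2 cos θ_c) = 0.0202·375/(2·0.8217) = 4.61 m.

5 m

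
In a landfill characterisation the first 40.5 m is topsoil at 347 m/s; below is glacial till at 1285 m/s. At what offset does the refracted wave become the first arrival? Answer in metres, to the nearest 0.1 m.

θ_c = arcsin(347/1285) = 15.67°, so cos θ_c = 0.9628 and tᵢ = 2h cos θ_c/V₁ = 0.2248 s.
At crossover x/V₁ = x/V₂ + tᵢ ⇒ x = tᵢ/(1/V₁ − 1/V₂) = 0.22476/(2.8818e-03 − 7.7821e-04) = 106.84 m.

106.8 m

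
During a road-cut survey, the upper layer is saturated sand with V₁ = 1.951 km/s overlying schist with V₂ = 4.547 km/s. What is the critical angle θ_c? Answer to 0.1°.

25.4°

Critical incidence: sin θ_c = V₁/V₂ = 1.951/4.547 = 0.4291.
θ_c = arcsin 0.4291 = 25.41°.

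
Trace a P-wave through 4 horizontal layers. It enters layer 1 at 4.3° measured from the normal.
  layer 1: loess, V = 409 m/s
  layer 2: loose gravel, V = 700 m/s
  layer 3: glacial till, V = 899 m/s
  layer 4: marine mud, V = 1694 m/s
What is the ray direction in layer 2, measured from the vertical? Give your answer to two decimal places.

7.37°

Snell's law across each interface conserves sin θ / V, so sin θ_2 = V_2·sin θ₁/V₁.
sin θ_2 = 700 × sin 4.3° / 409 = 0.1283.
θ_2 = 7.37° from the vertical.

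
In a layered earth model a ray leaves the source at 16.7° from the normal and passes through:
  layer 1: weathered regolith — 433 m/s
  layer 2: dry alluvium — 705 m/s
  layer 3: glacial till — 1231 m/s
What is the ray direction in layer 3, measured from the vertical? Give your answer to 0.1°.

54.8°

Ray parameter p = sin 16.7° / 433 = 6.6365e-04 s/m.
sin θ_3 = p·V_3 = 6.6365e-04 × 1231 = 0.8170.
θ_3 = arcsin 0.8170 = 54.78°.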